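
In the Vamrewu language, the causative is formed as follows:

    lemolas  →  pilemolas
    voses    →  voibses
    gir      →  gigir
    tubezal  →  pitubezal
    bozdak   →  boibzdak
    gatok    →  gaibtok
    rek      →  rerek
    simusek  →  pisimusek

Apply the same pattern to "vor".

vovor

"vor" has 1 vowel. The stems with 1 vowel (gir → gigir, rek → rerek) repeat the first consonant+vowel as a prefix.
So vor → vovor.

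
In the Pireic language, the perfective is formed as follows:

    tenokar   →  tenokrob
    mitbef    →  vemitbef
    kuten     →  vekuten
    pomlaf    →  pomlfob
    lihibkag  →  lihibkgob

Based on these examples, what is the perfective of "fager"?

pomlaf and mitbef both end in -f yet inflect differently (pomlfob, vemitbef), so the final letter is not what conditions the rule; the last vowel is.
"fager" has last vowel 'e'. The stems whose last vowel is 'e' (mitbef → vemitbef, kuten → vekuten) add the prefix ve-.
So fager → vefager.

vefager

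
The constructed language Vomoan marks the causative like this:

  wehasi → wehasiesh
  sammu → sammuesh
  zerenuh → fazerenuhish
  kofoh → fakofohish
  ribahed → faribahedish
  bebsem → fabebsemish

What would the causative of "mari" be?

sammu and zerenuh both have last vowel 'u' yet inflect differently (sammuesh, fazerenuhish), so the last vowel is not what conditions the rule; whether the stem ends in a vowel or a consonant is.
"mari" ends in a vowel. The stems ending in a vowel (wehasi → wehasiesh, sammu → sammuesh) add -esh.
The other pattern: stems ending in a consonant add fa- … -ish around the stem.
So mari → mariesh.

mariesh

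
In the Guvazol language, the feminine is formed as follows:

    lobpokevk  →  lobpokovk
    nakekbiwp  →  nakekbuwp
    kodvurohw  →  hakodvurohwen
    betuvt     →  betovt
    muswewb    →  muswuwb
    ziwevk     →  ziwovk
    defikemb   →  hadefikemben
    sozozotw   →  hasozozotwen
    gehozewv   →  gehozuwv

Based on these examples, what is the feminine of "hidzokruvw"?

hidzokrovw

"hidzokruvw" has second-to-last letter 'v'. The stems whose second-to-last letter is 'v' (ziwevk → ziwovk, betuvt → betovt, lobpokevk → lobpokovk) change the last vowel to 'o'.
So hidzokruvw → hidzokrovw.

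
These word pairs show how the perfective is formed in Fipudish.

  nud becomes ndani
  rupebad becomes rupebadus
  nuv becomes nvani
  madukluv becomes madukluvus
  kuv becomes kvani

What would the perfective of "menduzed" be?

nud and rupebad both end in -d yet inflect differently (ndani, rupebadus), so the final letter is not what conditions the rule; the number of vowels is.
"menduzed" has 3 vowels. The stems with 3 vowels (rupebad → rupebadus, madukluv → madukluvus) add -us.
So menduzed → menduzedus.

menduzedus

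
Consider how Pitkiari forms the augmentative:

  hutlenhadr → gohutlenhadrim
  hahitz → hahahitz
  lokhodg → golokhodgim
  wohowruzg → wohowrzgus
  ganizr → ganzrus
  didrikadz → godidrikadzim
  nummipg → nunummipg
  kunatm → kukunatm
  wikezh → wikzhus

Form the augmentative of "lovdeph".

lokhodg and nummipg both end in -g yet inflect differently (golokhodgim, nunummipg), so the final letter is not what conditions the rule; the second-to-last letter is.
"lovdeph" has second-to-last letter 'p'. The one such stem in the data (nummipg → nunummipg) repeats the first consonant+vowel as a prefix (as do kunatm, hahitz), so the same rule applies.
The other patterns: stems whose second-to-last letter is 'd' add go- … -im around the stem; stems whose second-to-last letter is 'z' delete the last vowel and add -us.
So lovdeph → lolovdeph.

lolovdeph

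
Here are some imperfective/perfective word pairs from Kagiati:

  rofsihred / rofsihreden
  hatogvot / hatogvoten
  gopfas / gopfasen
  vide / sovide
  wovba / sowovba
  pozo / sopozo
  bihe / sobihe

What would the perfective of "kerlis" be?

kerlisen

rofsihred and vide both have last vowel 'e' yet inflect differently (rofsihreden, sovide), so the last vowel is not what conditions the rule; whether the stem ends in a vowel or a consonant is.
"kerlis" ends in a consonant. The stems ending in a consonant (rofsihred → rofsihreden, hatogvot → hatogvoten, gopfas → gopfasen) add -en.
So kerlis → kerlisen.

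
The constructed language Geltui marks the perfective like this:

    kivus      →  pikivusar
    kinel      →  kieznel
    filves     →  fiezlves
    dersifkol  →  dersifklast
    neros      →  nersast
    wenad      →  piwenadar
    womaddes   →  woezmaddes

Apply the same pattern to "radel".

raezdel

kinel and dersifkol both end in -l yet inflect differently (kieznel, dersifklast), so the final letter is not what conditions the rule; the last vowel is.
"radel" has last vowel 'e'. The stems whose last vowel is 'e' (kinel → kieznel, filves → fiezlves, womaddes → woezmaddes) insert -ez- after the first vowel.
So radel → raezdel.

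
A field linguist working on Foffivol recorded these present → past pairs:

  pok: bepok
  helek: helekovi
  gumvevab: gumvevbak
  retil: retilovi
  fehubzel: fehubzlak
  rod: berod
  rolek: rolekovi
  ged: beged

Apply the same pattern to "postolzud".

pok and rolek both end in -k yet inflect differently (bepok, rolekovi), so the final letter is not what conditions the rule; the number of vowels is.
"postolzud" has 3 vowels. The stems with 3 vowels (fehubzel → fehubzlak, gumvevab → gumvevbak) delete the last vowel and add -ak.
So postolzud → postolzdak.

postolzdak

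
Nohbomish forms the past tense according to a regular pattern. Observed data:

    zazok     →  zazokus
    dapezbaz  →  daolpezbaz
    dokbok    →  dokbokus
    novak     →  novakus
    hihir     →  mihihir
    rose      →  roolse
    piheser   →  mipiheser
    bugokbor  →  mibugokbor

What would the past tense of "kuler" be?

mikuler

bugokbor and dokbok both have last vowel 'o' yet inflect differently (mibugokbor, dokbokus), so the last vowel is not what conditions the rule; the final letter is.
"kuler" ends in -r. The stems ending in -r (piheser → mipiheser, hihir → mihihir, bugokbor → mibugokbor) add the prefix mi-.
So kuler → mikuler.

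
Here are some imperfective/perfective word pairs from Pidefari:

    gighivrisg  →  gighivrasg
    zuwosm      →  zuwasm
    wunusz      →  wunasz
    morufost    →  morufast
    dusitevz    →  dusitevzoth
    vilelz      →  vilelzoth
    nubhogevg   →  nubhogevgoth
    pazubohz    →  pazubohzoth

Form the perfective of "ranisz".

ranasz

wunusz and dusitevz both end in -z yet inflect differently (wunasz, dusitevzoth), so the final letter is not what conditions the rule; the second-to-last letter is.
"ranisz" has second-to-last letter 's'. The stems whose second-to-last letter is 's' (gighivrisg → gighivrasg, zuwosm → zuwasm, wunusz → wunasz) change the last vowel to 'a'.
So ranisz → ranasz.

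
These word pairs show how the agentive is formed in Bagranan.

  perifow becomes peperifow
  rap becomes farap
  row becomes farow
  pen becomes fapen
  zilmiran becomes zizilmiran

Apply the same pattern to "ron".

"ron" has 1 vowel. The stems with 1 vowel (rap → farap, row → farow, pen → fapen) add the prefix fa-.
So ron → faron.

faron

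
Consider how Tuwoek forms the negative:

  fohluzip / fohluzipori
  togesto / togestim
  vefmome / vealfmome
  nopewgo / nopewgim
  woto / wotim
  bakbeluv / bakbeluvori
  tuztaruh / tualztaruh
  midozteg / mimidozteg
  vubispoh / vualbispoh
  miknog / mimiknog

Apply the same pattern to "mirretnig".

mimirretnig

"mirretnig" ends in -g. The stems ending in -g (miknog → mimiknog, midozteg → mimidozteg) repeat the first consonant+vowel as a prefix.
So mirretnig → mimirretnig.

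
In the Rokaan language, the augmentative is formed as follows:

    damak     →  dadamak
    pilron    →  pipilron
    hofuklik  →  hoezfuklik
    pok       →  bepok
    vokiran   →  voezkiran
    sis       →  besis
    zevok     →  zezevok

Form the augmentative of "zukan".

zuzukan

"zukan" has 2 vowels. The stems with 2 vowels (damak → dadamak, zevok → zezevok, pilron → pipilron) repeat the first consonant+vowel as a prefix.
The other patterns: stems with 1 vowel add the prefix be-; stems with 3 vowels insert -ez- after the first vowel.
So zukan → zuzukan.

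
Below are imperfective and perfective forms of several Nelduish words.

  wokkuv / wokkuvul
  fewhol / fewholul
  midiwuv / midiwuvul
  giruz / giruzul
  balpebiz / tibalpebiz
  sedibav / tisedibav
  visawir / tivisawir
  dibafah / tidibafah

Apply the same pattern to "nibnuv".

nibnuvul

"nibnuv" has last vowel 'u'. The stems whose last vowel is 'u' (wokkuv → wokkuvul, midiwuv → midiwuvul, giruz → giruzul) add -ul.
The other pattern: stems whose last vowel is 'a' or 'i' add the prefix ti-.
So nibnuv → nibnuvul.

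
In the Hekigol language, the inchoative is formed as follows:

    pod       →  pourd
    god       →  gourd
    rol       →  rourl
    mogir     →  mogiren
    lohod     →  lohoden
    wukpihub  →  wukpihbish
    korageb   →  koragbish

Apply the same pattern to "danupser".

danupsrish

pod and lohod both end in -d yet inflect differently (pourd, lohoden), so the final letter is not what conditions the rule; the number of vowels is.
"danupser" has 3 vowels. The stems with 3 vowels (wukpihub → wukpihbish, korageb → koragbish) delete the last vowel and add -ish.
So danupser → danupsrish.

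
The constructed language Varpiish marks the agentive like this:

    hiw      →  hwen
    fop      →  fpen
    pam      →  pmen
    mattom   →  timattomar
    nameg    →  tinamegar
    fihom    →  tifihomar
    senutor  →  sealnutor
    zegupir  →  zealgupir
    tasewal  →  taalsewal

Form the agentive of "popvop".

tipopvopar

pam and mattom both end in -m yet inflect differently (pmen, timattomar), so the final letter is not what conditions the rule; the number of vowels is.
"popvop" has 2 vowels. The stems with 2 vowels (mattom → timattomar, nameg → tinamegar, fihom → tifihomar) add ti- … -ar around the stem.
The other patterns: stems with 1 vowel delete the last vowel and add -en; stems with 3 vowels insert -al- after the first vowel.
So popvop → tipopvopar.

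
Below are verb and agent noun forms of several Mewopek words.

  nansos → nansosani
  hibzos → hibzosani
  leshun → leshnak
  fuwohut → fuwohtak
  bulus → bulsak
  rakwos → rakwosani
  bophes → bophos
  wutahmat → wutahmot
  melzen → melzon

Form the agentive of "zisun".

zisnak

"zisun" has last vowel 'u'. The stems whose last vowel is 'u' (fuwohut → fuwohtak, leshun → leshnak, bulus → bulsak) delete the last vowel and add -ak.
The other patterns: stems whose last vowel is 'o' add -ani; stems whose last vowel is 'a' or 'e' change the last vowel to 'o'.
So zisun → zisnak.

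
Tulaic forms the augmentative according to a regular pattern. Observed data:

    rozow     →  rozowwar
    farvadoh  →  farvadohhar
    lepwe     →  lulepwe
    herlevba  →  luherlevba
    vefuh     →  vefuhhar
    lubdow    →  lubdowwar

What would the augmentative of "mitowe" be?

lubdow and lepwe both begin with l- yet inflect differently (lubdowwar, lulepwe), so the first letter is not what conditions the rule; whether the stem ends in a vowel or a consonant is.
"mitowe" ends in a vowel. The stems ending in a vowel (herlevba → luherlevba, lepwe → lulepwe) add the prefix lu-.
So mitowe → lumitowe.

lumitowe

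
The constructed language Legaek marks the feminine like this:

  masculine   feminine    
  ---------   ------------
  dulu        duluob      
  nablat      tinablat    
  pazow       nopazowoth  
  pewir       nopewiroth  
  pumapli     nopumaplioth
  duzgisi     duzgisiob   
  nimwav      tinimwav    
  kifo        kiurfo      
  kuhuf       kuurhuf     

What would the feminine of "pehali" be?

nopehalioth

pumapli and duzgisi both end in -i yet inflect differently (nopumaplioth, duzgisiob), so the final letter is not what conditions the rule; the first letter is.
"pehali" begins with p-. The stems beginning with p- (pazow → nopazowoth, pewir → nopewiroth, pumapli → nopumaplioth) add no- … -oth around the stem.
The other patterns: stems beginning with n- add the prefix ti-; stems beginning with d- add -ob; stems beginning with k- insert -ur- after the first vowel.
So pehali → nopehalioth.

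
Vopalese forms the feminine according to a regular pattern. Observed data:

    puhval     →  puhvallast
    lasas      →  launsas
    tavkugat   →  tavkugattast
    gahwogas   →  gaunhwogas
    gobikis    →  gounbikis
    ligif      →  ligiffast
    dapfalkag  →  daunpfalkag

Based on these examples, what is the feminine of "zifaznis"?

"zifaznis" ends in -s. The stems ending in -s (gobikis → gounbikis, lasas → launsas, gahwogas → gaunhwogas) insert -un- after the first vowel.
The other pattern: stems ending in -f, -l or -t double the final consonant and add -ast.
So zifaznis → ziunfaznis.

ziunfaznis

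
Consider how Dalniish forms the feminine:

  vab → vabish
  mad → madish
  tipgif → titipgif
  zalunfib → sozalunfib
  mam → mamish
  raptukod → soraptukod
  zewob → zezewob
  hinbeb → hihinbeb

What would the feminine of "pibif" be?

pipibif

vab and hinbeb both end in -b yet inflect differently (vabish, hihinbeb), so the final letter is not what conditions the rule; the number of vowels is.
"pibif" has 2 vowels. The stems with 2 vowels (hinbeb → hihinbeb, tipgif → titipgif, zewob → zezewob) repeat the first consonant+vowel as a prefix.
The other patterns: stems with 1 vowel add -ish; stems with 3 vowels add the prefix so-.
So pibif → pipibif.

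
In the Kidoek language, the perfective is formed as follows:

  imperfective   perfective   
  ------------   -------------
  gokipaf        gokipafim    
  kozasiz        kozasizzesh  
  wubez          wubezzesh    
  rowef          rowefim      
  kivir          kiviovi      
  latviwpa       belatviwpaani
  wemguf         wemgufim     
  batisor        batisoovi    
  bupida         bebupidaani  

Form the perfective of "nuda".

kivir and kozasiz both have last vowel 'i' yet inflect differently (kiviovi, kozasizzesh), so the last vowel is not what conditions the rule; the final letter is.
"nuda" ends in -a. The stems ending in -a (bupida → bebupidaani, latviwpa → belatviwpaani) add be- … -ani around the stem.
The other patterns: stems ending in -r drop the final letter and add -ovi; stems ending in -z double the final consonant and add -esh; stems ending in -f add -im.
So nuda → benudaani.

benudaani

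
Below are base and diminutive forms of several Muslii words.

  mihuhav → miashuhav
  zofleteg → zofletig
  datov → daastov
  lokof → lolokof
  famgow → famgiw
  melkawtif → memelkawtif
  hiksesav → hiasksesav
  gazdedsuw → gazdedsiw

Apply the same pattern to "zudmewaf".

"zudmewaf" ends in -f. The stems ending in -f (melkawtif → memelkawtif, lokof → lolokof) repeat the first consonant+vowel as a prefix.
The other patterns: stems ending in -v insert -as- after the first vowel; stems ending in -g or -w change the last vowel to 'i'.
So zudmewaf → zuzudmewaf.

zuzudmewaf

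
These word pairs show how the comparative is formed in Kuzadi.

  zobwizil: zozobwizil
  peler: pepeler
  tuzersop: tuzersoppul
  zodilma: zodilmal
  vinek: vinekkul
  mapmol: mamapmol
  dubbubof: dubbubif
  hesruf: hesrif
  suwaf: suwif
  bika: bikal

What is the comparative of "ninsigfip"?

ninsigfippul

zodilma and suwaf both have last vowel 'a' yet inflect differently (zodilmal, suwif), so the last vowel is not what conditions the rule; the final letter is.
"ninsigfip" ends in -p. The one such stem in the data (tuzersop → tuzersoppul) doubles the final consonant and adds -ul (as does vinek), so the same rule applies.
So ninsigfip → ninsigfippul.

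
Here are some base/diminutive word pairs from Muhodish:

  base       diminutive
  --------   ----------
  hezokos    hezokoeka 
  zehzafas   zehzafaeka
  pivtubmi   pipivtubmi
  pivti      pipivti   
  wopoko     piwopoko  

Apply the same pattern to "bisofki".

"bisofki" ends in -i. The stems ending in -i (pivtubmi → pipivtubmi, pivti → pipivti) add the prefix pi-.
The other pattern: stems ending in -s drop the final letter and add -eka.
So bisofki → pibisofki.

pibisofki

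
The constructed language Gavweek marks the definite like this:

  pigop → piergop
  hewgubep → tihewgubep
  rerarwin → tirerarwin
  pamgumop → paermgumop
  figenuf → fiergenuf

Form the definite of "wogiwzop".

hewgubep and pigop both end in -p yet inflect differently (tihewgubep, piergop), so the final letter is not what conditions the rule; the last vowel is.
"wogiwzop" has last vowel 'o'. The stems whose last vowel is 'o' (pigop → piergop, pamgumop → paermgumop) insert -er- after the first vowel.
So wogiwzop → woergiwzop.

woergiwzop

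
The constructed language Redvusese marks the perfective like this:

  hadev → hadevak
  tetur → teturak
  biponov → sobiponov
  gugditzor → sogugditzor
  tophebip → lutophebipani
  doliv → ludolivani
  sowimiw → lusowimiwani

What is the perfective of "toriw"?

lutoriwani

hadev and biponov both end in -v yet inflect differently (hadevak, sobiponov), so the final letter is not what conditions the rule; the last vowel is.
"toriw" has last vowel 'i'. The stems whose last vowel is 'i' (tophebip → lutophebipani, doliv → ludolivani, sowimiw → lusowimiwani) add lu- … -ani around the stem.
So toriw → lutoriwani.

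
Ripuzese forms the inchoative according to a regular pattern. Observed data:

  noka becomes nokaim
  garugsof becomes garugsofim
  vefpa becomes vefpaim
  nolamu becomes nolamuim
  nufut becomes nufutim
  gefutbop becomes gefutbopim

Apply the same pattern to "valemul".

valemulim

Every pair shown (noka → nokaim, garugsof → garugsofim, vefpa → vefpaim, …) follows the same rule: add -im.
So valemul → valemulim.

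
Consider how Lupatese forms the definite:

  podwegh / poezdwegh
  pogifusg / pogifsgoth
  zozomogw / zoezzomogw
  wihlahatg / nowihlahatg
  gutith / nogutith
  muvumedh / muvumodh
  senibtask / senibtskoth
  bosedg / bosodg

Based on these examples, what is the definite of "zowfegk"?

podwegh and gutith both end in -h yet inflect differently (poezdwegh, nogutith), so the final letter is not what conditions the rule; the second-to-last letter is.
"zowfegk" has second-to-last letter 'g'. The stems whose second-to-last letter is 'g' (podwegh → poezdwegh, zozomogw → zoezzomogw) insert -ez- after the first vowel.
The other patterns: stems whose second-to-last letter is 't' add the prefix no-; stems whose second-to-last letter is 's' delete the last vowel and add -oth; stems whose second-to-last letter is 'd' change the last vowel to 'o'.
So zowfegk → zoezwfegk.

zoezwfegk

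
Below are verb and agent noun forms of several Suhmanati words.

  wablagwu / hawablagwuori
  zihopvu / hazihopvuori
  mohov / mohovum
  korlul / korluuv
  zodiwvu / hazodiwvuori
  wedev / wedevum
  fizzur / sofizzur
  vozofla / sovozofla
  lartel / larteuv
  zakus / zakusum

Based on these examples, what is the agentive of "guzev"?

guzevum

wablagwu and korlul both have last vowel 'u' yet inflect differently (hawablagwuori, korluuv), so the last vowel is not what conditions the rule; the final letter is.
"guzev" ends in -v. The stems ending in -v (wedev → wedevum, mohov → mohovum) add -um.
So guzev → guzevum.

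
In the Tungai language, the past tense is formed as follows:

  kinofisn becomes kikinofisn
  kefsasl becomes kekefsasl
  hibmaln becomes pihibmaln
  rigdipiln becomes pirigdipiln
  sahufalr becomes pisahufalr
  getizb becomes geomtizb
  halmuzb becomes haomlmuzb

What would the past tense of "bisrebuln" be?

kinofisn and hibmaln both end in -n yet inflect differently (kikinofisn, pihibmaln), so the final letter is not what conditions the rule; the second-to-last letter is.
"bisrebuln" has second-to-last letter 'l'. The stems whose second-to-last letter is 'l' (hibmaln → pihibmaln, rigdipiln → pirigdipiln, sahufalr → pisahufalr) add the prefix pi-.
The other patterns: stems whose second-to-last letter is 's' repeat the first consonant+vowel as a prefix; stems whose second-to-last letter is 'z' insert -om- after the first vowel.
So bisrebuln → pibisrebuln.

pibisrebuln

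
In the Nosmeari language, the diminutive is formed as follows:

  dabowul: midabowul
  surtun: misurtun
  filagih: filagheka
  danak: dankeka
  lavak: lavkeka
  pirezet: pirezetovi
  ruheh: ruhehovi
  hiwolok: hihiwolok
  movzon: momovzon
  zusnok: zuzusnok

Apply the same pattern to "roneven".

filagih and ruheh both end in -h yet inflect differently (filagheka, ruhehovi), so the final letter is not what conditions the rule; the last vowel is.
"roneven" has last vowel 'e'. The stems whose last vowel is 'e' (pirezet → pirezetovi, ruheh → ruhehovi) add -ovi.
The other patterns: stems whose last vowel is 'u' add the prefix mi-; stems whose last vowel is 'a' or 'i' delete the last vowel and add -eka; stems whose last vowel is 'o' repeat the first consonant+vowel as a prefix.
So roneven → ronevenovi.

ronevenovi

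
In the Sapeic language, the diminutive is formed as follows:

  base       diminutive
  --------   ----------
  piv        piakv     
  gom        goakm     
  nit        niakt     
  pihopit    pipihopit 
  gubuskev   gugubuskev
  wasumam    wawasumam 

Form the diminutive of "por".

nit and pihopit both end in -t yet inflect differently (niakt, pipihopit), so the final letter is not what conditions the rule; the number of vowels is.
"por" has 1 vowel. The stems with 1 vowel (piv → piakv, gom → goakm, nit → niakt) insert -ak- after the first vowel.
The other pattern: stems with 3 vowels repeat the first consonant+vowel as a prefix.
So por → poakr.

poakr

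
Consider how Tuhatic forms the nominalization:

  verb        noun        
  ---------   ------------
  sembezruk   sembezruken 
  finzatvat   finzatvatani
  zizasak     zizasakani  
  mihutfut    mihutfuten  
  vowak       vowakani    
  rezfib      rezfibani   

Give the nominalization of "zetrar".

"zetrar" has last vowel 'a'. The stems whose last vowel is 'a' (zizasak → zizasakani, finzatvat → finzatvatani, vowak → vowakani) add -ani.
So zetrar → zetrarani.

zetrarani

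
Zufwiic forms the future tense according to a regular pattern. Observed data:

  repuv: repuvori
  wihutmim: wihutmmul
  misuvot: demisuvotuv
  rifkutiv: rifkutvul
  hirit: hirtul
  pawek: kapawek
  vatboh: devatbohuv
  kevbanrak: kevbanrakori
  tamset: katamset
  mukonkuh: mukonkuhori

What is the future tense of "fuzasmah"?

tamset and misuvot both end in -t yet inflect differently (katamset, demisuvotuv), so the final letter is not what conditions the rule; the last vowel is.
"fuzasmah" has last vowel 'a'. The one such stem in the data (kevbanrak → kevbanrakori) adds -ori, so the same rule applies.
The other patterns: stems whose last vowel is 'e' add the prefix ka-; stems whose last vowel is 'o' add de- … -uv around the stem; stems whose last vowel is 'i' delete the last vowel and add -ul.
So fuzasmah → fuzasmahori.

fuzasmahori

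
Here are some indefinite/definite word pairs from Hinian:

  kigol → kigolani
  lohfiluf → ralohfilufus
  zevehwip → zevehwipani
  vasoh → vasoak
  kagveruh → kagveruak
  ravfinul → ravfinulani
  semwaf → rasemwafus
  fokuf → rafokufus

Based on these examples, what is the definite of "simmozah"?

simmozaak

lohfiluf and kagveruh both have last vowel 'u' yet inflect differently (ralohfilufus, kagveruak), so the last vowel is not what conditions the rule; the final letter is.
"simmozah" ends in -h. The stems ending in -h (vasoh → vasoak, kagveruh → kagveruak) drop the final letter and add -ak.
So simmozah → simmozaak.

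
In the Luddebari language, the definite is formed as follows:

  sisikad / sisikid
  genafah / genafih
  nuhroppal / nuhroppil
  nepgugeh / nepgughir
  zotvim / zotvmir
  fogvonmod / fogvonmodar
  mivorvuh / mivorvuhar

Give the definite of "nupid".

nupdir

genafah and nepgugeh both end in -h yet inflect differently (genafih, nepgughir), so the final letter is not what conditions the rule; the last vowel is.
"nupid" has last vowel 'i'. The one such stem in the data (zotvim → zotvmir) deletes the last vowel and adds -ir (as does nepgugeh), so the same rule applies.
So nupid → nupdir.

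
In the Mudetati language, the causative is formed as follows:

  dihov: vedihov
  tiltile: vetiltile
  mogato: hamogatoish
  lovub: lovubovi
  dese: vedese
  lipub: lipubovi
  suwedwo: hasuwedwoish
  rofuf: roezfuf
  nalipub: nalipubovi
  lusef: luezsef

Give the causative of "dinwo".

hadinwoish

"dinwo" ends in -o. The stems ending in -o (suwedwo → hasuwedwoish, mogato → hamogatoish) add ha- … -ish around the stem.
The other patterns: stems ending in -f insert -ez- after the first vowel; stems ending in -b add -ovi; stems ending in -e or -v add the prefix ve-.
So dinwo → hadinwoish.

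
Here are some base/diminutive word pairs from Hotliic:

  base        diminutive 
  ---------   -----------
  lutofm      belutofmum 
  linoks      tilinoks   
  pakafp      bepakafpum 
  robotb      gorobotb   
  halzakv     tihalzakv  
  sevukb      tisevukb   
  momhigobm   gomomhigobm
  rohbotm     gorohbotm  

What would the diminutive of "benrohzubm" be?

gobenrohzubm

lutofm and momhigobm both end in -m yet inflect differently (belutofmum, gomomhigobm), so the final letter is not what conditions the rule; the second-to-last letter is.
"benrohzubm" has second-to-last letter 'b'. The one such stem in the data (momhigobm → gomomhigobm) adds the prefix go-, so the same rule applies.
So benrohzubm → gobenrohzubm.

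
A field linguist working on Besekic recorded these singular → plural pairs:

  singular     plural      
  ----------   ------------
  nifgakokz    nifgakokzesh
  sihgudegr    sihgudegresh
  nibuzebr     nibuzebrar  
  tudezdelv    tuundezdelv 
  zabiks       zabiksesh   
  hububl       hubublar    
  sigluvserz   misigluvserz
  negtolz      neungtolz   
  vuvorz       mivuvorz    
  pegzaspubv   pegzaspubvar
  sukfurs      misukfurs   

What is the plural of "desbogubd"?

desbogubdar

nibuzebr and sihgudegr both end in -r yet inflect differently (nibuzebrar, sihgudegresh), so the final letter is not what conditions the rule; the second-to-last letter is.
"desbogubd" has second-to-last letter 'b'. The stems whose second-to-last letter is 'b' (hububl → hubublar, pegzaspubv → pegzaspubvar, nibuzebr → nibuzebrar) add -ar.
The other patterns: stems whose second-to-last letter is 'g' or 'k' add -esh; stems whose second-to-last letter is 'r' add the prefix mi-; stems whose second-to-last letter is 'l' insert -un- after the first vowel.
So desbogubd → desbogubdar.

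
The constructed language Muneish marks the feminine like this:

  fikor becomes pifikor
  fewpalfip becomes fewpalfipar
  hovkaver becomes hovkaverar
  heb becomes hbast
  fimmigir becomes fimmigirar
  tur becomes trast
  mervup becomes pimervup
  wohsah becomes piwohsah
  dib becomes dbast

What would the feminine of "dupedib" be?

dupedibar

"dupedib" has 3 vowels. The stems with 3 vowels (fewpalfip → fewpalfipar, hovkaver → hovkaverar, fimmigir → fimmigirar) add -ar.
So dupedib → dupedibar.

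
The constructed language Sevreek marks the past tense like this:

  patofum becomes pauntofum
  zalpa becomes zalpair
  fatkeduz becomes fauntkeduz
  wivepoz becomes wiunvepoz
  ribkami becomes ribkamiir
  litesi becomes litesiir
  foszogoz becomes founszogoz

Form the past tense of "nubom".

nuunbom

"nubom" ends in a consonant. The stems ending in a consonant (foszogoz → founszogoz, fatkeduz → fauntkeduz, patofum → pauntofum) insert -un- after the first vowel.
The other pattern: stems ending in a vowel add -ir.
So nubom → nuunbom.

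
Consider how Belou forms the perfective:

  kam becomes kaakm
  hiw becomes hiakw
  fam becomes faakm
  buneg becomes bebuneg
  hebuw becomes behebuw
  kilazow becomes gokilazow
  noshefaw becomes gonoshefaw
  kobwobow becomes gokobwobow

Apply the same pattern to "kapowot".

gokapowot

hiw and hebuw both end in -w yet inflect differently (hiakw, behebuw), so the final letter is not what conditions the rule; the number of vowels is.
"kapowot" has 3 vowels. The stems with 3 vowels (kilazow → gokilazow, noshefaw → gonoshefaw, kobwobow → gokobwobow) add the prefix go-.
The other patterns: stems with 1 vowel insert -ak- after the first vowel; stems with 2 vowels add the prefix be-.
So kapowot → gokapowot.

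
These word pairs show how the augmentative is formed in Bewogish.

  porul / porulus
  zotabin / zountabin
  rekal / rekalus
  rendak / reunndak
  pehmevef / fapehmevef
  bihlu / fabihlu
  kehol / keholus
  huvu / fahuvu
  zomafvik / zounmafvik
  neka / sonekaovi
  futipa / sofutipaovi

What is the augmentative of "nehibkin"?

neunhibkin

neka and rekal both have last vowel 'a' yet inflect differently (sonekaovi, rekalus), so the last vowel is not what conditions the rule; the final letter is.
"nehibkin" ends in -n. The one such stem in the data (zotabin → zountabin) inserts -un- after the first vowel (as do zomafvik, rendak), so the same rule applies.
So nehibkin → neunhibkin.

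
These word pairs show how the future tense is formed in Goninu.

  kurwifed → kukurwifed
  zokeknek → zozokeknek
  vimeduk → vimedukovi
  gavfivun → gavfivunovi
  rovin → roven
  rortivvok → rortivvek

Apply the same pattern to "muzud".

zokeknek and vimeduk both end in -k yet inflect differently (zozokeknek, vimedukovi), so the final letter is not what conditions the rule; the last vowel is.
"muzud" has last vowel 'u'. The stems whose last vowel is 'u' (vimeduk → vimedukovi, gavfivun → gavfivunovi) add -ovi.
The other patterns: stems whose last vowel is 'e' repeat the first consonant+vowel as a prefix; stems whose last vowel is 'i' or 'o' change the last vowel to 'e'.
So muzud → muzudovi.

muzudovi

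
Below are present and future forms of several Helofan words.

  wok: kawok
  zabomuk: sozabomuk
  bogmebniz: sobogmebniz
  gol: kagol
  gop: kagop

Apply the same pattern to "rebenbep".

sorebenbep

wok and zabomuk both end in -k yet inflect differently (kawok, sozabomuk), so the final letter is not what conditions the rule; the number of vowels is.
"rebenbep" has 3 vowels. The stems with 3 vowels (zabomuk → sozabomuk, bogmebniz → sobogmebniz) add the prefix so-.
So rebenbep → sorebenbep.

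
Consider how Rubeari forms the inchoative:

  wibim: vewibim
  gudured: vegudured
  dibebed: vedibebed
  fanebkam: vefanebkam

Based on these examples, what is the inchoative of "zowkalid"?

vezowkalid

Every pair shown (wibim → vewibim, gudured → vegudured, dibebed → vedibebed, …) follows the same rule: add the prefix ve-.
So zowkalid → vezowkalid.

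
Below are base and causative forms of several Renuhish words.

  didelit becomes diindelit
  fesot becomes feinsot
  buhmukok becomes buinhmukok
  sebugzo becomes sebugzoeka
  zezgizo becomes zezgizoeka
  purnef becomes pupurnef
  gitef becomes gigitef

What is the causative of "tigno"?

fesot and sebugzo both have last vowel 'o' yet inflect differently (feinsot, sebugzoeka), so the last vowel is not what conditions the rule; the final letter is.
"tigno" ends in -o. The stems ending in -o (sebugzo → sebugzoeka, zezgizo → zezgizoeka) add -eka.
So tigno → tignoeka.

tignoeka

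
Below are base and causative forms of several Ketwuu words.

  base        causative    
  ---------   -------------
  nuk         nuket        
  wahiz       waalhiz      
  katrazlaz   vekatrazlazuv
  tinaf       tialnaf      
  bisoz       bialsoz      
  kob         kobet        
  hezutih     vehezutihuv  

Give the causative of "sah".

wahiz and katrazlaz both end in -z yet inflect differently (waalhiz, vekatrazlazuv), so the final letter is not what conditions the rule; the number of vowels is.
"sah" has 1 vowel. The stems with 1 vowel (kob → kobet, nuk → nuket) add -et.
The other patterns: stems with 2 vowels insert -al- after the first vowel; stems with 3 vowels add ve- … -uv around the stem.
So sah → sahet.

sahet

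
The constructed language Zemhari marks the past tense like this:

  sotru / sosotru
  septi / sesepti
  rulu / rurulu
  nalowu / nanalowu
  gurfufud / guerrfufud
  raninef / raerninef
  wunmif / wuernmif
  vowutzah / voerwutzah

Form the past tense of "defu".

sotru and gurfufud both have last vowel 'u' yet inflect differently (sosotru, guerrfufud), so the last vowel is not what conditions the rule; whether the stem ends in a vowel or a consonant is.
"defu" ends in a vowel. The stems ending in a vowel (sotru → sosotru, septi → sesepti, rulu → rurulu) repeat the first consonant+vowel as a prefix.
The other pattern: stems ending in a consonant insert -er- after the first vowel.
So defu → dedefu.

dedefu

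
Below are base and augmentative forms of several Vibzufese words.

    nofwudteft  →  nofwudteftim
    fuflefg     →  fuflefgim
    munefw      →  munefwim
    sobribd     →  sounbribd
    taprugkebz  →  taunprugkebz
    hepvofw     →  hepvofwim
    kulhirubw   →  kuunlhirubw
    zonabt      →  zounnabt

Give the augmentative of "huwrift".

kulhirubw and hepvofw both end in -w yet inflect differently (kuunlhirubw, hepvofwim), so the final letter is not what conditions the rule; the second-to-last letter is.
"huwrift" has second-to-last letter 'f'. The stems whose second-to-last letter is 'f' (hepvofw → hepvofwim, munefw → munefwim, fuflefg → fuflefgim) add -im.
The other pattern: stems whose second-to-last letter is 'b' insert -un- after the first vowel.
So huwrift → huwriftim.

huwriftim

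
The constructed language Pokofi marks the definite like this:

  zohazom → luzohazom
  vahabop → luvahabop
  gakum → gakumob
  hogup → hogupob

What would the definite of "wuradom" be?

luwuradom

"wuradom" has last vowel 'o'. The stems whose last vowel is 'o' (zohazom → luzohazom, vahabop → luvahabop) add the prefix lu-.
So wuradom → luwuradom.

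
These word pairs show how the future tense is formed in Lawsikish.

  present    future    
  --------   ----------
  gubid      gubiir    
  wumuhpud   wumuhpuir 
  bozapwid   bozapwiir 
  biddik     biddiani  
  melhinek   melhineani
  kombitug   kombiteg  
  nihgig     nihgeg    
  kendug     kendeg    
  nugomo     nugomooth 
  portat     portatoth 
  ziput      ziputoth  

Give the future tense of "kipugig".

kipugeg

"kipugig" ends in -g. The stems ending in -g (kombitug → kombiteg, nihgig → nihgeg, kendug → kendeg) change the last vowel to 'e'.
So kipugig → kipugeg.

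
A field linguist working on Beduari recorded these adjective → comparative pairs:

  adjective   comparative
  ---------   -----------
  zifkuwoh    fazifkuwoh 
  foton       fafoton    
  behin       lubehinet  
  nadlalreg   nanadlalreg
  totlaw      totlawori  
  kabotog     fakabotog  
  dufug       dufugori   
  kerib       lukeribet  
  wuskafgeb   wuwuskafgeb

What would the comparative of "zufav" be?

"zufav" has last vowel 'a'. The one such stem in the data (totlaw → totlawori) adds -ori, so the same rule applies.
So zufav → zufavori.

zufavori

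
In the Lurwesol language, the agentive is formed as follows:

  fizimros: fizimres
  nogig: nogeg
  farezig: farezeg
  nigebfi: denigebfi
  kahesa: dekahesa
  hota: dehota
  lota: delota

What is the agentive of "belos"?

beles

nogig and nigebfi both have last vowel 'i' yet inflect differently (nogeg, denigebfi), so the last vowel is not what conditions the rule; whether the stem ends in a vowel or a consonant is.
"belos" ends in a consonant. The stems ending in a consonant (fizimros → fizimres, nogig → nogeg, farezig → farezeg) change the last vowel to 'e'.
The other pattern: stems ending in a vowel add the prefix de-.
So belos → beles.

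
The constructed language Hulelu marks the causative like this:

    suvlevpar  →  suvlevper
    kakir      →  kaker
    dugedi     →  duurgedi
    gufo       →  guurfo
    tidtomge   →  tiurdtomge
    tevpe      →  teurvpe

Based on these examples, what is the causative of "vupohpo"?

vuurpohpo

"vupohpo" ends in a vowel. The stems ending in a vowel (dugedi → duurgedi, gufo → guurfo, tidtomge → tiurdtomge) insert -ur- after the first vowel.
The other pattern: stems ending in a consonant change the last vowel to 'e'.
So vupohpo → vuurpohpo.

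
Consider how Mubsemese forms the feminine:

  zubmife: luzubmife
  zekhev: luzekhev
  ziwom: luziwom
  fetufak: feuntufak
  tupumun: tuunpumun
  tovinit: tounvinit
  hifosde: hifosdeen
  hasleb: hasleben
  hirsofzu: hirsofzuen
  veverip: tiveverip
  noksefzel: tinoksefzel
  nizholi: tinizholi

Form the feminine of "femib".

feunmib

"femib" begins with f-. The one such stem in the data (fetufak → feuntufak) inserts -un- after the first vowel (as do tupumun, tovinit), so the same rule applies.
The other patterns: stems beginning with z- add the prefix lu-; stems beginning with h- add -en; stems beginning with n- or v- add the prefix ti-.
So femib → feunmib.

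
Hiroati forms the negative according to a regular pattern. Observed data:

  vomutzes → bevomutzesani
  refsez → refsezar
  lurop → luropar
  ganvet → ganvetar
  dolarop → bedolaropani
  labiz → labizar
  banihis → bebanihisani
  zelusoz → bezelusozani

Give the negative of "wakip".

zelusoz and refsez both end in -z yet inflect differently (bezelusozani, refsezar), so the final letter is not what conditions the rule; the number of vowels is.
"wakip" has 2 vowels. The stems with 2 vowels (ganvet → ganvetar, refsez → refsezar, labiz → labizar) add -ar.
The other pattern: stems with 3 vowels add be- … -ani around the stem.
So wakip → wakipar.

wakipar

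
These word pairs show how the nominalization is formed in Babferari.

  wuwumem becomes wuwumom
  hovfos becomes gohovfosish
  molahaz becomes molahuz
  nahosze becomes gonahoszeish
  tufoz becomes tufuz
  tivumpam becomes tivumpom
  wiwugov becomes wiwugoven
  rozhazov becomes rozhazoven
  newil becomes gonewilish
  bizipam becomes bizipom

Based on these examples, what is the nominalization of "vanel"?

"vanel" ends in -l. The one such stem in the data (newil → gonewilish) adds go- … -ish around the stem, so the same rule applies.
So vanel → govanelish.

govanelish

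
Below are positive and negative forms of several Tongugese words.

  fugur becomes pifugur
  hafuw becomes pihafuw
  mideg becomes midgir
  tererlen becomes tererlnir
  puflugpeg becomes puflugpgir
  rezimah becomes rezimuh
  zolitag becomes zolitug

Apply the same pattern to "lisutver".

mideg and zolitag both end in -g yet inflect differently (midgir, zolitug), so the final letter is not what conditions the rule; the last vowel is.
"lisutver" has last vowel 'e'. The stems whose last vowel is 'e' (mideg → midgir, tererlen → tererlnir, puflugpeg → puflugpgir) delete the last vowel and add -ir.
The other patterns: stems whose last vowel is 'u' add the prefix pi-; stems whose last vowel is 'a' change the last vowel to 'u'.
So lisutver → lisutvrir.

lisutvrir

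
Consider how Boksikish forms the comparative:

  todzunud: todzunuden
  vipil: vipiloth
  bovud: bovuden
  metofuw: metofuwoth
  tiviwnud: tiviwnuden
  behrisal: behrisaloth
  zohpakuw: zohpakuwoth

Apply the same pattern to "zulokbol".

todzunud and zohpakuw both have last vowel 'u' yet inflect differently (todzunuden, zohpakuwoth), so the last vowel is not what conditions the rule; the final letter is.
"zulokbol" ends in -l. The stems ending in -l (vipil → vipiloth, behrisal → behrisaloth) add -oth.
The other pattern: stems ending in -d add -en.
So zulokbol → zulokboloth.

zulokboloth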